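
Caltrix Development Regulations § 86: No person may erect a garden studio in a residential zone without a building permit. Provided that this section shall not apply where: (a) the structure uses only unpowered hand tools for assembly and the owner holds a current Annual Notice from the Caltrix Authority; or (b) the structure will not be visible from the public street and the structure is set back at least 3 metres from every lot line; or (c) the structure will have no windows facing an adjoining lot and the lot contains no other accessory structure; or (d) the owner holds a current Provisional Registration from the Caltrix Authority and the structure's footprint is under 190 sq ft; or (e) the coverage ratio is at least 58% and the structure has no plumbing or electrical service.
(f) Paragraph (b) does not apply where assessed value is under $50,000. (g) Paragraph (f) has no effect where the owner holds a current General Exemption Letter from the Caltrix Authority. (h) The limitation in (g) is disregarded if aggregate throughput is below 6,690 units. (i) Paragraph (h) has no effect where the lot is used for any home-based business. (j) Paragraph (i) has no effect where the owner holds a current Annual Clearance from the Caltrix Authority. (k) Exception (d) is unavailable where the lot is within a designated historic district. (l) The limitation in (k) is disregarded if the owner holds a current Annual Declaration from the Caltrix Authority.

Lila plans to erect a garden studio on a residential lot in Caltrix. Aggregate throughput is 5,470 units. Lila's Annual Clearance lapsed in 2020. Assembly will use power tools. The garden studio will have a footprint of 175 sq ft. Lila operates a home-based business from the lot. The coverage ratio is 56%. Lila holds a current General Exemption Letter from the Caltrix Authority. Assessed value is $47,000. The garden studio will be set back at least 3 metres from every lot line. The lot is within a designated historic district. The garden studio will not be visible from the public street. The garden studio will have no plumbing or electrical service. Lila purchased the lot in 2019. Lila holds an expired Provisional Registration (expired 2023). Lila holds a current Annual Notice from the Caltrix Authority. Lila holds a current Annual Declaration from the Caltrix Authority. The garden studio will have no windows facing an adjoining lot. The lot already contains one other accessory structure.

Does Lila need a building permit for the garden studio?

Exception (a) does not apply: assembly uses power tools.
Exception (b): the structure will not be visible from the street; the setback is at least 3 m on every side — every condition holds. Under paragraphs (f)–(j): (f) would limit (b) — assessed value is $47,000, under the $50,000 limit — but (g) sets (f) aside: (g) operates against (f): a current General Exemption Letter is held. (h) is engaged (aggregate throughput is 5,470 units, below the 6,690 units limit), but is displaced by (i): (i) operates against (h): a home-based business operates on the lot. (j), which would lift (i), is inapplicable — no current Annual Clearance is held. So (b) applies.
Exception (c) requires that the lot contains no other accessory structure; but the lot already has another accessory structure, so (c) is unavailable.
Exception (d) does not apply: there is no Provisional Registration in force.
Exception (e) requires that the coverage ratio is at least 58%; but the coverage ratio is 56%, short of 58%, so (e) is unavailable.

No — exception (b) applies; Lila does not need a building permit.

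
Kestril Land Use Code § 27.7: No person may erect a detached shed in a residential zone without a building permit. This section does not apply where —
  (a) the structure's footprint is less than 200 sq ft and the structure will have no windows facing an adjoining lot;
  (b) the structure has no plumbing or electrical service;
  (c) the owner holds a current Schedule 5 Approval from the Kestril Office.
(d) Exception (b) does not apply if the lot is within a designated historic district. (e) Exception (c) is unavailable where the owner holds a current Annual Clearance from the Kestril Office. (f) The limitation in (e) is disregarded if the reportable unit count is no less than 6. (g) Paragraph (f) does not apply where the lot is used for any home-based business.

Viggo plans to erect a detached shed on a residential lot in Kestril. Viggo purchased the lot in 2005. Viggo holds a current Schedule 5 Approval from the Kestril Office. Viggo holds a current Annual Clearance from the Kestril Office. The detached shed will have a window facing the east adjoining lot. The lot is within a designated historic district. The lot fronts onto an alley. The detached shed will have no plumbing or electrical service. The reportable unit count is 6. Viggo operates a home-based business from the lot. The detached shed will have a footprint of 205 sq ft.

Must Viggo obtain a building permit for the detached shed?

Yes — Viggo must obtain a building permit.

Exception (a) requires that the structure's footprint is less than 200 sq ft; but the structure's footprint is 205 sq ft, not less than 200 sq ft, so (a) is unavailable.
All of (b)'s requirements are met (there is no plumbing or electrical service). Turning to paragraph (d): (d) applies — the lot is in a historic district. (b) is therefore removed.
Exception (c): a current Schedule 5 Approval is held — every condition holds. But: (e) is engaged — a current Annual Clearance is held. (f) operates (the reportable unit count is 6, meeting the 6 threshold), but yields to (g): (g) operates against (f): a home-based business operates on the lot. (c) is therefore removed.
None of the exceptions is available; § 27.7 applies in full.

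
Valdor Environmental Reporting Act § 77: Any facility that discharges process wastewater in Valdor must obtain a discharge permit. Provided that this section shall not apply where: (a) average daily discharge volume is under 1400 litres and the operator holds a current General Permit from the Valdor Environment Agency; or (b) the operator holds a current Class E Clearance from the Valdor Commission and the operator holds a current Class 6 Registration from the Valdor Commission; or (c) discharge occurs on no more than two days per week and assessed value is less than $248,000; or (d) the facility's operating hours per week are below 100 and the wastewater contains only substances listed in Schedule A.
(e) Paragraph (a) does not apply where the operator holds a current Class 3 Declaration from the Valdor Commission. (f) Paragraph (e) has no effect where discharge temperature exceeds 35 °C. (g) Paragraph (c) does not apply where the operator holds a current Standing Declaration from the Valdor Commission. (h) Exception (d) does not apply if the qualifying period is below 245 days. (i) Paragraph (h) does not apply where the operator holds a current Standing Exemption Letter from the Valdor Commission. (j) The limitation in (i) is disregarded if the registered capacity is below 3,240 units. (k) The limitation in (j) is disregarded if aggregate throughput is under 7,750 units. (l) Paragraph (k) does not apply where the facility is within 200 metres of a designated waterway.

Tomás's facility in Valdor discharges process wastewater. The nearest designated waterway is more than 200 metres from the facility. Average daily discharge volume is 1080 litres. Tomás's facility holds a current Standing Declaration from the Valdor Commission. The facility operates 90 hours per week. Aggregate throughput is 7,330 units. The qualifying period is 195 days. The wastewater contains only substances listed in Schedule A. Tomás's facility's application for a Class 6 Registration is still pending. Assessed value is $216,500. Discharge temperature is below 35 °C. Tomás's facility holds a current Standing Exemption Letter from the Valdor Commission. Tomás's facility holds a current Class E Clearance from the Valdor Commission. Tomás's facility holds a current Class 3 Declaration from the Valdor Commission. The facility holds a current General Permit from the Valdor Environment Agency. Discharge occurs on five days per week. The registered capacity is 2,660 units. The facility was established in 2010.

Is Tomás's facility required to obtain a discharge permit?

No — exception (d) applies; Tomás's facility is not required to obtain a discharge permit.

Exception (a): average daily discharge volume is 1080 litres, under the 1400 litres limit; a current General Permit is held — every condition holds. But: (e) operates against (a): a current Class 3 Declaration is held. (f) is inapplicable (discharge temperature is below 35 °C), so (e) stands. So (a) is unavailable.
Exception (b) requires that the operator holds a current Class 6 Registration from the Valdor Commission; but no current Class 6 Registration is held, so (b) is unavailable.
Exception (c) does not apply: discharge occurs on five days per week.
All of (d)'s requirements are met (the facility's operating hours per week are 90, below the 100 limit; the wastewater is Schedule-A-only). Under paragraphs (h)–(l): (h) is triggered (the qualifying period is 195 days, below the 245 days limit), but is overridden by (i): (i) is engaged — a current Standing Exemption Letter is held. (j) would limit (i) — the registered capacity is 2,660 units, below the 3,240 units limit — but (k) sets (j) aside: (k) operates — aggregate throughput is 7,330 units, under the 7,750 units limit. (l), which would lift (k), is not engaged — the facility is more than 200 m from any designated waterway. Exception (d) stands.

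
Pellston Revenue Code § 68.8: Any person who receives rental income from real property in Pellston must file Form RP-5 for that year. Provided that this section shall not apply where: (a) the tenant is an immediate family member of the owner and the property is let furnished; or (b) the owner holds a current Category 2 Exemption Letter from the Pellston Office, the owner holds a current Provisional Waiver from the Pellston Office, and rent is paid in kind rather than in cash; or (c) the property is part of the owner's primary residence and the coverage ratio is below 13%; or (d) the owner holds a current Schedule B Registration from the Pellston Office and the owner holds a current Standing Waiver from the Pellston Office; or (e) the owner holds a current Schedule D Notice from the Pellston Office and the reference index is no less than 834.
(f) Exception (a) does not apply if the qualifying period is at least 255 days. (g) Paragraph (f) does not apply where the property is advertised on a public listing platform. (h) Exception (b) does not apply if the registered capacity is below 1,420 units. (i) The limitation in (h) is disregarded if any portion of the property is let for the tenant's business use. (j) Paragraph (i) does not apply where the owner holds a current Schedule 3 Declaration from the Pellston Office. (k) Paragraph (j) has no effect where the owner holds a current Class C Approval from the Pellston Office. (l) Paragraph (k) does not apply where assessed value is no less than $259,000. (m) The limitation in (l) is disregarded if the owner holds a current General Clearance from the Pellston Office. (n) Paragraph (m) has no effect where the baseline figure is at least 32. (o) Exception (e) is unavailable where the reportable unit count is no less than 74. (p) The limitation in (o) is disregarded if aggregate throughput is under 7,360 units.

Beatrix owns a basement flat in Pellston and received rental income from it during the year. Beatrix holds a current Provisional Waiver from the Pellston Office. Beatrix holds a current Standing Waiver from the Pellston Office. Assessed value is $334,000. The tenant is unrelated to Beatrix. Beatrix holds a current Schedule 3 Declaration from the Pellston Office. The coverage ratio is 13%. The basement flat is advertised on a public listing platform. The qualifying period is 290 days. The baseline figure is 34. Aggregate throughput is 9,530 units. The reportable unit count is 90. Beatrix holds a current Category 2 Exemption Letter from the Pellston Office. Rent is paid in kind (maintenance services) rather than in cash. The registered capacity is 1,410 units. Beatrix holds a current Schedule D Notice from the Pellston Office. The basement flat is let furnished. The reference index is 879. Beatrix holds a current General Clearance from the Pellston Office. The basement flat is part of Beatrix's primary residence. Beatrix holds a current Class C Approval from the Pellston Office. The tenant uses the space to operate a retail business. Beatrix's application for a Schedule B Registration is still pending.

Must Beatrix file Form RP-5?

Yes — Beatrix must file Form RP-5.

Exception (a) fails — the tenant is unrelated to the owner.
All of (b)'s requirements are met (a current Category 2 Exemption Letter is held; a current Provisional Waiver is held; rent is paid in kind). But applying paragraphs (h)–(n): (h) is triggered — the registered capacity is 1,410 units, below the 1,420 units limit. (i) would limit (h) — the space is let for business use — but (j) sets (i) aside: (j) is triggered — a current Schedule 3 Declaration is held. (k) applies (a current Class C Approval is held), but is overridden by (l): (l) operates against (k): assessed value is $334,000, meeting the $259,000 threshold. (m) would limit (l) — a current General Clearance is held — but (n) sets (m) aside: (n) applies — the baseline figure is 34, meeting the 32 threshold. So (b) is unavailable.
Exception (c) fails — the coverage ratio is 13%, not below 13%.
Exception (d) does not apply: the Schedule B Registration is not current.
All of (e)'s requirements are met (a current Schedule D Notice is held; the reference index is 879, meeting the 834 threshold). But applying paragraphs (o)–(p): (o) is engaged — the reportable unit count is 90, meeting the 74 threshold. (p) is not triggered (aggregate throughput is 9,530 units, not under 7,360 units), so (o) stands. Exception (e) does not apply.
Every exception is unavailable, so the rule governs.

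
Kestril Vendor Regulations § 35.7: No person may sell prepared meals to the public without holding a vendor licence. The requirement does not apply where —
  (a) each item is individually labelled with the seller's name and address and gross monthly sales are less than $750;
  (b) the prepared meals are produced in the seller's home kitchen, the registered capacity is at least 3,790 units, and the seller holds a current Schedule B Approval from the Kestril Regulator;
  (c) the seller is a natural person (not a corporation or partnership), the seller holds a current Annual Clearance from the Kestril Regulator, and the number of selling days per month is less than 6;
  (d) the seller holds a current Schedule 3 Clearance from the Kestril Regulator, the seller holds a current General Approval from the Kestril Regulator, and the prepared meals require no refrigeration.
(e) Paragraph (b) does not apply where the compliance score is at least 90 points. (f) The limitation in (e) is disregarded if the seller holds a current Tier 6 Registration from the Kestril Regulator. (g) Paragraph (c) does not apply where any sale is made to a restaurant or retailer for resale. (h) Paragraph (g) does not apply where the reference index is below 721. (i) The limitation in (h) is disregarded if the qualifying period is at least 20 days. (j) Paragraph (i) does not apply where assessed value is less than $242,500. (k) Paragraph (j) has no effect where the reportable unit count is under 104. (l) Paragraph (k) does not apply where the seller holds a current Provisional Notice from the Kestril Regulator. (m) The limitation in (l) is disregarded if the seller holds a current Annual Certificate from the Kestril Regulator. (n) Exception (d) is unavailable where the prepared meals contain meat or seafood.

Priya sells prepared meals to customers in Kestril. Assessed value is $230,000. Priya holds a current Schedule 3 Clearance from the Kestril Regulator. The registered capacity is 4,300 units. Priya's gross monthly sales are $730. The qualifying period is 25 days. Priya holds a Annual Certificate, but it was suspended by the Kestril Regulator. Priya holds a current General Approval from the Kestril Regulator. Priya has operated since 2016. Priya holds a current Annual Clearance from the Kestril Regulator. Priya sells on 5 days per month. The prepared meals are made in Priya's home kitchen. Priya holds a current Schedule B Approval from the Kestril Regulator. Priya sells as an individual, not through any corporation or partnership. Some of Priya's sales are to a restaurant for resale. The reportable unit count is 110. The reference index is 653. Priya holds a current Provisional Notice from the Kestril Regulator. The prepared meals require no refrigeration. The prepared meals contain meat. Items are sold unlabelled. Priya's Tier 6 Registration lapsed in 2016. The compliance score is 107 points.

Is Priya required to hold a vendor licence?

Exception (a) fails — items are sold unlabelled.
All of (b)'s requirements are met (the prepared meals are home-kitchen produced; the registered capacity is 4,300 units, meeting the 3,790 units threshold; a current Schedule B Approval is held). But applying paragraphs (e)–(f): (e) applies — the compliance score is 107 points, meeting the 90 points threshold. (f), which would lift (e), is not engaged — the Tier 6 Registration is not current. Exception (b) does not apply.
Exception (c)'s conditions are all satisfied: the seller is a natural person; a current Annual Clearance is held; the number of selling days per month is 5, less than the 6 limit. Under paragraphs (g)–(m): (g) would limit (c) — some sales are to a restaurant for resale — but (h) sets (g) aside: (h) is engaged — the reference index is 653, below the 721 limit. (i) would limit (h) — the qualifying period is 25 days, meeting the 20 days threshold — but (j) sets (i) aside: (j) is triggered — assessed value is $230,000, less than the $242,500 limit. (k) is not triggered (the reportable unit count is 110, not under 104), so (j) stands. So (c) applies.
Exception (d) is satisfied on its face — a current Schedule 3 Clearance is held; a current General Approval is held; the prepared meals are shelf-stable. But applying paragraph (n): (n) operates against (d): the prepared meals contain meat. (d) is therefore removed.

No — exception (c) applies; Priya is not required to hold a vendor licence.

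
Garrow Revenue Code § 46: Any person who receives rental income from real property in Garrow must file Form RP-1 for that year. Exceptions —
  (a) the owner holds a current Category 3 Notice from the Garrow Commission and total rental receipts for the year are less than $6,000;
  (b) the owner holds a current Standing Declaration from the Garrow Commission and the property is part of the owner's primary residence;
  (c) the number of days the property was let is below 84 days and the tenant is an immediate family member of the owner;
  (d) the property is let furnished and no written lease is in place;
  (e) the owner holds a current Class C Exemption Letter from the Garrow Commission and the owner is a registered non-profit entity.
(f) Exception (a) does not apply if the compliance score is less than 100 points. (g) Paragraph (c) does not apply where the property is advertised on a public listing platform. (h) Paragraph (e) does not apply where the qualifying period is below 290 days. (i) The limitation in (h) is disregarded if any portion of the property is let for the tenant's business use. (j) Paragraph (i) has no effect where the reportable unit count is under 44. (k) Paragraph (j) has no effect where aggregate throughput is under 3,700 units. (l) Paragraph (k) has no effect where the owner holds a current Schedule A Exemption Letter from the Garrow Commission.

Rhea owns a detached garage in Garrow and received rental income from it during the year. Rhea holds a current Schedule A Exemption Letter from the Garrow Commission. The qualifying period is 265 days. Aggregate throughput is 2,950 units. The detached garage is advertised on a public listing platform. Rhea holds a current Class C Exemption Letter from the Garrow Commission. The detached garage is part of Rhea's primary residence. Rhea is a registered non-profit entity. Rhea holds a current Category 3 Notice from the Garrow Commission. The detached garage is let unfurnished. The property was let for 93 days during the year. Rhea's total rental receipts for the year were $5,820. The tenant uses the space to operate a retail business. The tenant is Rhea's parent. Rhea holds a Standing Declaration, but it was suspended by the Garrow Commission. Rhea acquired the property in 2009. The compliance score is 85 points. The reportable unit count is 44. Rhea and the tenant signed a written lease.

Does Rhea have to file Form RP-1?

No — exception (e) applies; Rhea is not required to file Form RP-1.

Exception (a) is satisfied on its face — a current Category 3 Notice is held; total rental receipts for the year are $5,820, less than the $6,000 limit. But applying paragraph (f): (f) operates against (a): the compliance score is 85 points, less than the 100 points limit. So (a) is unavailable.
Exception (b) fails — the Standing Declaration is not current.
Exception (c) does not apply: the number of days the property was let is 93 days, not below 84 days.
Exception (d) requires that the property is let furnished; but the property is let unfurnished, so (d) is unavailable.
All of (e)'s requirements are met (a current Class C Exemption Letter is held; Rhea is a registered non-profit). Under paragraphs (h)–(l): (h) would limit (e) — the qualifying period is 265 days, below the 290 days limit — but (i) sets (h) aside: (i) operates against (h): the space is let for business use. (j), which would lift (i), is not triggered — the reportable unit count is 44, not under 44. So (e) applies.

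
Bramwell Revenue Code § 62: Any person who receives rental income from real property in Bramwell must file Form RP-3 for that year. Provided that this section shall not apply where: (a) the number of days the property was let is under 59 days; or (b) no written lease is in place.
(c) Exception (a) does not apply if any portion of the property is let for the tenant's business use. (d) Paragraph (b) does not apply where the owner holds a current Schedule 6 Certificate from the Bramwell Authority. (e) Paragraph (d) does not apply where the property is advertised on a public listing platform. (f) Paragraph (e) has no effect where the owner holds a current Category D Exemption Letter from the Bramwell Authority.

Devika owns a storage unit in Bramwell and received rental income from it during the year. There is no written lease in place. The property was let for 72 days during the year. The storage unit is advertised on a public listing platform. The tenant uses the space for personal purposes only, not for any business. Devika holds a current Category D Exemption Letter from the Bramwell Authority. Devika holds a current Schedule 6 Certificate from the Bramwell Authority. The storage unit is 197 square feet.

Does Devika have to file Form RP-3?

Yes — Devika must file Form RP-3.

Exception (a) fails — the number of days the property was let is 72 days, not under 59 days.
Exception (b)'s conditions are all satisfied: there is no written lease. Turning to paragraphs (d)–(f): (d) applies — a current Schedule 6 Certificate is held. (e) operates (the property is publicly advertised), but is itself disapplied by (f): (f) operates against (e): a current Category D Exemption Letter is held. So (b) is unavailable.
No exception is made out. Devika falls within the general rule.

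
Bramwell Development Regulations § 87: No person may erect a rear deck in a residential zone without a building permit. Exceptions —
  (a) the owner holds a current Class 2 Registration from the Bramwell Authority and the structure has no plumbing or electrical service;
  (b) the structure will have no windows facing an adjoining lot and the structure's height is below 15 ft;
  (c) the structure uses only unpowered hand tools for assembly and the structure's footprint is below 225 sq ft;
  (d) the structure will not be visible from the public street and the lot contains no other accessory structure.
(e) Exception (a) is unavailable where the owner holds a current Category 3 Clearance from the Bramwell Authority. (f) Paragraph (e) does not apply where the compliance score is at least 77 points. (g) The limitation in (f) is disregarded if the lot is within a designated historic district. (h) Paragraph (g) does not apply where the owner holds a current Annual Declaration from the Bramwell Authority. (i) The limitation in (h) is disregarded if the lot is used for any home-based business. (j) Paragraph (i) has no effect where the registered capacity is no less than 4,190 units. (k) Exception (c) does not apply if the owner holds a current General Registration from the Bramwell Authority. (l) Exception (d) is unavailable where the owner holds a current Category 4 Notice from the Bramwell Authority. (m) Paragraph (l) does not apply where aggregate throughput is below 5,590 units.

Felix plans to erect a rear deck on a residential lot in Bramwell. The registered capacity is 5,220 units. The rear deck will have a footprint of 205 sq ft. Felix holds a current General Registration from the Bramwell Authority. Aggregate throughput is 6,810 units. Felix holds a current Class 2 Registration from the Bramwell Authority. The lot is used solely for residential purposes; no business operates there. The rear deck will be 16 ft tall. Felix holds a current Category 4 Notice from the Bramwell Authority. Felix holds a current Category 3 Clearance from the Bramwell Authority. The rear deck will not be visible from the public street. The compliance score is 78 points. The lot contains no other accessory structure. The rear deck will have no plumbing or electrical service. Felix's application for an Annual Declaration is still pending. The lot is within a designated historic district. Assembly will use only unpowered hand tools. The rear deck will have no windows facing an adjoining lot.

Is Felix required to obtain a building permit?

Yes — Felix must obtain a building permit.

Exception (a) is satisfied on its face — a current Class 2 Registration is held; there is no plumbing or electrical service. However, paragraphs (e)–(j) must be considered: (e) is triggered — a current Category 3 Clearance is held. (f) is engaged (the compliance score is 78 points, meeting the 77 points threshold), but yields to (g): (g) operates against (f): the lot is in a historic district. (h) is not engaged (no current Annual Declaration is held), so (g) stands. So (a) is unavailable.
Exception (b) requires that the structure's height is below 15 ft; but the structure's height is 16 ft, not below 15 ft, so (b) is unavailable.
Exception (c)'s conditions are all satisfied: assembly uses only hand tools; the structure's footprint is 205 sq ft, below the 225 sq ft limit. However, paragraph (k) must be considered: (k) operates against (c): a current General Registration is held. Exception (c) does not apply.
Exception (d)'s conditions are all satisfied: the structure will not be visible from the street; the lot has no other accessory structure. But applying paragraphs (l)–(m): (l) operates against (d): a current Category 4 Notice is held. (m) is not triggered (aggregate throughput is 6,810 units, not below 5,590 units), so (l) stands. (d) is therefore removed.
No exception displaces § 87.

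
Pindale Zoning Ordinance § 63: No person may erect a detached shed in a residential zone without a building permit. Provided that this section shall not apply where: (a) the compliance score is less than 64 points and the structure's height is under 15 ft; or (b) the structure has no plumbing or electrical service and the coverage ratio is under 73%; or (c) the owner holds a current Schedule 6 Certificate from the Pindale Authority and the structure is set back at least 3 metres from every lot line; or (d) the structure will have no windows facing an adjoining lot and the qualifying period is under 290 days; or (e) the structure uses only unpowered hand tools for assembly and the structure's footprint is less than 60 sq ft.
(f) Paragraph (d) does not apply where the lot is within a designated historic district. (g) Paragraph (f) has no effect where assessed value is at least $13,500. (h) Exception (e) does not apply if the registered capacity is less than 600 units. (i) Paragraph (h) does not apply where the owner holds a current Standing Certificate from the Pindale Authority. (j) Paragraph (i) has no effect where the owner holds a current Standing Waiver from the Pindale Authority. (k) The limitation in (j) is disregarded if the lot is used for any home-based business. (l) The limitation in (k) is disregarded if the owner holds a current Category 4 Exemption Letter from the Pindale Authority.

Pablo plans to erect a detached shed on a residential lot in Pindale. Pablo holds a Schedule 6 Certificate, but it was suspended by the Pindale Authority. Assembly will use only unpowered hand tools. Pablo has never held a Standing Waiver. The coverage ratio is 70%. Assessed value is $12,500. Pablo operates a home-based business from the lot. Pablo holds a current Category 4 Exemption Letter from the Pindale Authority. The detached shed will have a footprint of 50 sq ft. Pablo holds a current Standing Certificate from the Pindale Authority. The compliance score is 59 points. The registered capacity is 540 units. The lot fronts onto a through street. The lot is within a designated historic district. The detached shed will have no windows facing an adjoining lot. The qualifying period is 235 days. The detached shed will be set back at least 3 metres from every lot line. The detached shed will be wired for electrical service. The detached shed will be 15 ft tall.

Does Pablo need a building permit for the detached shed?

Exception (a) fails — the structure's height is 15 ft, not under 15 ft.
Exception (b) requires that the structure has no plumbing or electrical service; but electrical service is planned, so (b) is unavailable.
Exception (c) requires that the owner holds a current Schedule 6 Certificate from the Pindale Authority; but there is no Schedule 6 Certificate in force, so (c) is unavailable.
Exception (d) is satisfied on its face — no windows face an adjoining lot; the qualifying period is 235 days, under the 290 days limit. However, paragraphs (f)–(g) must be considered: (f) operates against (d): the lot is in a historic district. (g) is not engaged (assessed value is $12,500, short of $13,500), so (f) stands. (d) is therefore removed.
Exception (e) is satisfied on its face — assembly uses only hand tools; the structure's footprint is 50 sq ft, less than the 60 sq ft limit. Under paragraphs (h)–(l): (h) would limit (e) — the registered capacity is 540 units, less than the 600 units limit — but (i) sets (h) aside: (i) operates against (h): a current Standing Certificate is held. (j) is not triggered (the Standing Waiver is not current), so (i) stands. So (e) applies.

No — exception (e) applies; Pablo does not need a building permit.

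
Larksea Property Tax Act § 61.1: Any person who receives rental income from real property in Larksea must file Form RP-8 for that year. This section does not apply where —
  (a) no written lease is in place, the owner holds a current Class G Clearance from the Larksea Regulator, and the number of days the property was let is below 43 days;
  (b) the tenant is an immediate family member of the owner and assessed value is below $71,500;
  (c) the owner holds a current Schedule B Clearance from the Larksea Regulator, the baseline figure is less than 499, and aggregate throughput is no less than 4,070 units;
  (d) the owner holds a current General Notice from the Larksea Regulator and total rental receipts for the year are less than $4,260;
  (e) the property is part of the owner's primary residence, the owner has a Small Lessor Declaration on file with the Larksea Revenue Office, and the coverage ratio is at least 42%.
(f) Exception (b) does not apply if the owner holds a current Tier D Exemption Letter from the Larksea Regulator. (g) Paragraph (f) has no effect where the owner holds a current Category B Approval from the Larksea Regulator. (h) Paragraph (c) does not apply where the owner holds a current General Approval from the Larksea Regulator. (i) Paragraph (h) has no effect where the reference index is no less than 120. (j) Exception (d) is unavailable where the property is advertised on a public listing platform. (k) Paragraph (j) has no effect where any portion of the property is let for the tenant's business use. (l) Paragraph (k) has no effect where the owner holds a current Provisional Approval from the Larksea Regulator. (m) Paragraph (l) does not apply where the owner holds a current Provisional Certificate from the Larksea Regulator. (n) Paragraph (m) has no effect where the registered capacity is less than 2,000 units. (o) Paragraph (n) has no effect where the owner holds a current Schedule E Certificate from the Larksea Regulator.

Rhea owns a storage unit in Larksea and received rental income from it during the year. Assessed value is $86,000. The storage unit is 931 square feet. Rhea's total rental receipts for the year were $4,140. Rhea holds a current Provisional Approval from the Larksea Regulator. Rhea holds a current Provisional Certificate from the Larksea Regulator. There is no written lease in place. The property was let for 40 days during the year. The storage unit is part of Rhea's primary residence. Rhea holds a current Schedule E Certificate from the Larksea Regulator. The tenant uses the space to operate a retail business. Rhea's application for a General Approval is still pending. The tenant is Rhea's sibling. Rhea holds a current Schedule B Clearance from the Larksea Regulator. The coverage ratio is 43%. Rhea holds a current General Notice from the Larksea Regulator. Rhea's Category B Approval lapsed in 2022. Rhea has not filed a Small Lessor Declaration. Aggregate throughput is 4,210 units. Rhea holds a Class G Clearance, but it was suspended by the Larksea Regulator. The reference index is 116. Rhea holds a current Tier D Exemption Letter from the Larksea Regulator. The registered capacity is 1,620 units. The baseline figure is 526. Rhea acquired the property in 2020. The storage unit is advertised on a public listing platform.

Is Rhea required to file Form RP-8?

No — exception (d) applies; Rhea is not required to file Form RP-8.

Exception (a) does not apply: no current Class G Clearance is held.
Exception (b) does not apply: assessed value is $86,000, not below $71,500.
Exception (c) does not apply: the baseline figure is 526, not less than 499.
All of (d)'s requirements are met (a current General Notice is held; total rental receipts for the year are $4,140, less than the $4,260 limit). As to paragraphs (j)–(o): (j) would limit (d) — the property is publicly advertised — but (k) sets (j) aside: (k) operates against (j): the space is let for business use. (l) would limit (k) — a current Provisional Approval is held — but (m) sets (l) aside: (m) operates against (l): a current Provisional Certificate is held. (n) operates (the registered capacity is 1,620 units, less than the 2,000 units limit), but is displaced by (o): (o) operates against (n): a current Schedule E Certificate is held. Exception (d) stands.
Exception (e) does not apply: no Small Lessor Declaration is on file.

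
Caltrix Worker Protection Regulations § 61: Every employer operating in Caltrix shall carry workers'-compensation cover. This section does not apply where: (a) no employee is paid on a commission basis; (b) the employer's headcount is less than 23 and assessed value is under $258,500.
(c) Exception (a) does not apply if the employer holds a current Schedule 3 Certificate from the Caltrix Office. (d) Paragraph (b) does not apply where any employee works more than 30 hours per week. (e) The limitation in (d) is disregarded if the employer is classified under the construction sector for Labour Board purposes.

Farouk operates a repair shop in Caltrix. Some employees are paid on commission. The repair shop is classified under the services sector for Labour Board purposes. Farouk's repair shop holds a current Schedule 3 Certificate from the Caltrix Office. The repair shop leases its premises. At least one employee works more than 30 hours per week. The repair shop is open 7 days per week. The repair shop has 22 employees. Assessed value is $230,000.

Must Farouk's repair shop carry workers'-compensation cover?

Exception (a) fails — some employees are paid on commission.
Exception (b): the employer's headcount is 22, less than the 23 limit; assessed value is $230,000, under the $258,500 limit — every condition holds. But applying paragraphs (d)–(e): (d) operates against (b): at least one employee exceeds 30 hours/week. (e), which would lift (d), is not triggered — the repair shop is classified under the services sector. Exception (b) does not apply.
No exception applies. The general rule governs.

Yes — Farouk's repair shop must carry workers'-compensation cover.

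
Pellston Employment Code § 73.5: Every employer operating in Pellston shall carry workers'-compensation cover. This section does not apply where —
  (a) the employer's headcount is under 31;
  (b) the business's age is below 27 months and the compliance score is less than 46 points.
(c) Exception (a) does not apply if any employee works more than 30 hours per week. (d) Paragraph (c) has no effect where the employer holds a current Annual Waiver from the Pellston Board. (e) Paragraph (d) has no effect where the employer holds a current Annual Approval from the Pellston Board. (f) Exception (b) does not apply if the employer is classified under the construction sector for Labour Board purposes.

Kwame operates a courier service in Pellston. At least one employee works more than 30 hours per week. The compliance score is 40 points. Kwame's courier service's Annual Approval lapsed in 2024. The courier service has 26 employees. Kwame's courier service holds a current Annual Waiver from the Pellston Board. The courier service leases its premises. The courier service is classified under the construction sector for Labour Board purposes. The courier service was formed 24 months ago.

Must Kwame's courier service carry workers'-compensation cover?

Exception (a) is satisfied on its face — the employer's headcount is 26, under the 31 limit. Considering the limiting provisions: (c) would limit (a) — at least one employee exceeds 30 hours/week — but (d) sets (c) aside: (d) operates against (c): a current Annual Waiver is held. (e), which would lift (d), is not triggered — no current Annual Approval is held. (a) remains available.
All of (b)'s requirements are met (the business's age is 24 months, below the 27 months limit; the compliance score is 40 points, less than the 46 points limit). But: (f) applies — the courier service is classified under the construction sector. (b) is therefore removed.

No — exception (a) applies; Kwame's courier service is not required to carry workers'-compensation cover.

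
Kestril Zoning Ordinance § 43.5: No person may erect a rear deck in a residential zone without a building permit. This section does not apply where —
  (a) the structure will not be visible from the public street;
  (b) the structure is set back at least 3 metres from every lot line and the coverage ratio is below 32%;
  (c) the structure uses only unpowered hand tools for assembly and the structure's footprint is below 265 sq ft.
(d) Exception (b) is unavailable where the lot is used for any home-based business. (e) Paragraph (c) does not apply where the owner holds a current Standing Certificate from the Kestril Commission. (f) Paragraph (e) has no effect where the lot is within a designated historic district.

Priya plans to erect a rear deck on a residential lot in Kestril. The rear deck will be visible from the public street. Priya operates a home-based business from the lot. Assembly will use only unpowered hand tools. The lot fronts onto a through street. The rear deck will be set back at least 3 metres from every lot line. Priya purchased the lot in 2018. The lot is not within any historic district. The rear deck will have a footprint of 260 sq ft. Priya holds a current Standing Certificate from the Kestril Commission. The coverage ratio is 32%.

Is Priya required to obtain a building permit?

Yes — Priya must obtain a building permit.

Exception (a) requires that the structure will not be visible from the public street; but the structure will be visible from the street, so (a) is unavailable.
Exception (b) does not apply: the coverage ratio is 32%, not below 32%.
Exception (c) is satisfied on its face — assembly uses only hand tools; the structure's footprint is 260 sq ft, below the 265 sq ft limit. However, paragraphs (e)–(f) must be considered: (e) applies — a current Standing Certificate is held. (f) does not operate here (the lot is not in a historic district), so (e) stands. (c) is therefore removed.
No exception applies. The general rule governs.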